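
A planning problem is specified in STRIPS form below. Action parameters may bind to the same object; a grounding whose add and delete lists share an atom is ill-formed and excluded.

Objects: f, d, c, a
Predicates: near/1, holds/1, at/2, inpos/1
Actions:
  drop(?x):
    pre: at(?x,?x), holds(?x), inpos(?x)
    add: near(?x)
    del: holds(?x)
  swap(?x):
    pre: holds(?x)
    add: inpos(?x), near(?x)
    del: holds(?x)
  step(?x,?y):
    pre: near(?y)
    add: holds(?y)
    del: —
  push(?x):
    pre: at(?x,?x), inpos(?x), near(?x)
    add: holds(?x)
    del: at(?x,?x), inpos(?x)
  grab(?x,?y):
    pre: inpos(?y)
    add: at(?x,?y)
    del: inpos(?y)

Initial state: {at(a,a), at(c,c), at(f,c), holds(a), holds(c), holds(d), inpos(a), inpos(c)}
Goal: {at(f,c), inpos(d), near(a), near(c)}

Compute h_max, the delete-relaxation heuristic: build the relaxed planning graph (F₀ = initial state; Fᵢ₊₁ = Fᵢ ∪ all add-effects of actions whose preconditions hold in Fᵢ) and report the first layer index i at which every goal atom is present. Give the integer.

F0 = init (8 atoms)
F1 = F0 ∪ {at(a,c), at(c,a), at(d,a), at(d,c), at(f,a), inpos(d), near(a), near(c), near(d)}  (17 atoms)
goal ⊆ F1  ⇒  h_max = 1

1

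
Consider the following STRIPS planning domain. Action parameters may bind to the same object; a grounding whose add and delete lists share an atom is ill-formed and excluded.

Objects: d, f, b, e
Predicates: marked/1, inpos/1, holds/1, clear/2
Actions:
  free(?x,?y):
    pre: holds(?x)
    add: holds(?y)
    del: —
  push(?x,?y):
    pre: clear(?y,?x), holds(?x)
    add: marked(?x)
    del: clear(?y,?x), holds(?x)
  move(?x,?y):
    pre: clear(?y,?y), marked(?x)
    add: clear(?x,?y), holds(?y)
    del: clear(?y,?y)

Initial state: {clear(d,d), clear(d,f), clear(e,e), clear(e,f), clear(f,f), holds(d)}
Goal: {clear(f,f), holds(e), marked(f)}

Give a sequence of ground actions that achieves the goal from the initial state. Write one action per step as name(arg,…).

1. free(d,f)  →  {clear(d,d), clear(d,f), clear(e,e), clear(e,f), clear(f,f), holds(d), holds(f)}
2. free(d,e)  →  {clear(d,d), clear(d,f), clear(e,e), clear(e,f), clear(f,f), holds(d), holds(e), holds(f)}
3. push(f,d)  →  {clear(d,d), clear(e,e), clear(e,f), clear(f,f), holds(d), holds(e), marked(f)}

free(d,f); free(d,e); push(f,d)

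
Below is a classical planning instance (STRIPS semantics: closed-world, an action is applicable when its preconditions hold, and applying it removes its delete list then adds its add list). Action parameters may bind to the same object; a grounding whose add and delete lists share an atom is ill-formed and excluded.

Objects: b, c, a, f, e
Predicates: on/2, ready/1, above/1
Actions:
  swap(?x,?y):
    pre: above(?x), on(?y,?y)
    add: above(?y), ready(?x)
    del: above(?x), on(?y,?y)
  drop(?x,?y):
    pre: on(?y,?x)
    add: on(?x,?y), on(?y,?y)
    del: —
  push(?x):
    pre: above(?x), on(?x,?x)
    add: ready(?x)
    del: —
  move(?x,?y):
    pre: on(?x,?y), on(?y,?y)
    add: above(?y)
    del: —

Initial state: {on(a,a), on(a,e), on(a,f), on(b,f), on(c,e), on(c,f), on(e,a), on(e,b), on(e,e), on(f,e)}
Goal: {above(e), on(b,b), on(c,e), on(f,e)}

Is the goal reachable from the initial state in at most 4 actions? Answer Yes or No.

Yes

1. drop(f,b)  →  {on(a,a), on(a,e), on(a,f), on(b,b), on(b,f), on(c,e), on(c,f), on(e,a), on(e,b), on(e,e), on(f,b), on(f,e)}
2. move(c,e)  →  {above(e), on(a,a), on(a,e), on(a,f), on(b,b), on(b,f), on(c,e), on(c,f), on(e,a), on(e,b), on(e,e), on(f,b), on(f,e)}
optimal plan length = 2; 2 ≤ 4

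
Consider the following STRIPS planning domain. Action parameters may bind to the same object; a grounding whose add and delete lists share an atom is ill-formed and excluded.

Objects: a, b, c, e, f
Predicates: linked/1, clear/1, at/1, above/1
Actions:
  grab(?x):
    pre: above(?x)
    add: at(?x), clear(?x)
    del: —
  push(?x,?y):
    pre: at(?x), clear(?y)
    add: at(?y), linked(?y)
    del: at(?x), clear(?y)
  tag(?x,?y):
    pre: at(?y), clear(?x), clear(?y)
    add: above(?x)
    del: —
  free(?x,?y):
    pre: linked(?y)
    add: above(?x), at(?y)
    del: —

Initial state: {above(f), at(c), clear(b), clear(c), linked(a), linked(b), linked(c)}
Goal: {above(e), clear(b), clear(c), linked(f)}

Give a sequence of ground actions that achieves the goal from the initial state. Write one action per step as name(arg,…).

1. grab(f)  →  {above(f), at(c), at(f), clear(b), clear(c), clear(f), linked(a), linked(b), linked(c)}
2. push(c,f)  →  {above(f), at(f), clear(b), clear(c), linked(a), linked(b), linked(c), linked(f)}
3. free(e,a)  →  {above(e), above(f), at(a), at(f), clear(b), clear(c), linked(a), linked(b), linked(c), linked(f)}

grab(f); push(c,f); free(e,a)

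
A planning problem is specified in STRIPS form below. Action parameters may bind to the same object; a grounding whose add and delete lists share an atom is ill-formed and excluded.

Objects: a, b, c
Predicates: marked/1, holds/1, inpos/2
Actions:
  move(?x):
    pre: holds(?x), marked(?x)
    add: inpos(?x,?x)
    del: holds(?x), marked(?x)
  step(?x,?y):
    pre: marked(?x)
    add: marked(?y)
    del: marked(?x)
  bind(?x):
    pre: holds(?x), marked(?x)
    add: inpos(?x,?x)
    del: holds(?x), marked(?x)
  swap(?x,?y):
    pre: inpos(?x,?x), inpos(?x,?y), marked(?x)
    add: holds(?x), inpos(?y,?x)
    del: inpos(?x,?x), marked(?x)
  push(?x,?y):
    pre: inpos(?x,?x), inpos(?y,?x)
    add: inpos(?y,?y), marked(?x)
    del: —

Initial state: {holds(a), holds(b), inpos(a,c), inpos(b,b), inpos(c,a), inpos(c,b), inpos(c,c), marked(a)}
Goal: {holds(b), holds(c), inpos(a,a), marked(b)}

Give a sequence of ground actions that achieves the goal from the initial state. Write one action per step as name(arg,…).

1. step(a,b)  →  {holds(a), holds(b), inpos(a,c), inpos(b,b), inpos(c,a), inpos(c,b), inpos(c,c), marked(b)}
2. push(c,a)  →  {holds(a), holds(b), inpos(a,a), inpos(a,c), inpos(b,b), inpos(c,a), inpos(c,b), inpos(c,c), marked(b), marked(c)}
3. swap(c,a)  →  {holds(a), holds(b), holds(c), inpos(a,a), inpos(a,c), inpos(b,b), inpos(c,a), inpos(c,b), marked(b)}

step(a,b); push(c,a); swap(c,a)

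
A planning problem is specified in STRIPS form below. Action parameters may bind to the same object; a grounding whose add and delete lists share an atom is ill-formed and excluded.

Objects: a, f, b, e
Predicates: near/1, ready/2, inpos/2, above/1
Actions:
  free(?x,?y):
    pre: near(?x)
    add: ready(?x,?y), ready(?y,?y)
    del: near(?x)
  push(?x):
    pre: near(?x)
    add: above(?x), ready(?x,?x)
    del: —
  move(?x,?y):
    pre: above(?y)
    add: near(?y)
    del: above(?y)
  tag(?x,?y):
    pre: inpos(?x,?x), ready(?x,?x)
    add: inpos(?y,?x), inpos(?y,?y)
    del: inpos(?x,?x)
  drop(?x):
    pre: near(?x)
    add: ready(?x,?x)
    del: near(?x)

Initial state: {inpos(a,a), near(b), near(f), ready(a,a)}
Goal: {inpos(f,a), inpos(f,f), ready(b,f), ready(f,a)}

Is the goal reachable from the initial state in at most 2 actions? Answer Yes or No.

No

1. free(f,a)  →  {inpos(a,a), near(b), ready(a,a), ready(f,a)}
2. free(b,f)  →  {inpos(a,a), ready(a,a), ready(b,f), ready(f,a), ready(f,f)}
3. tag(a,f)  →  {inpos(f,a), inpos(f,f), ready(a,a), ready(b,f), ready(f,a), ready(f,f)}
optimal plan length = 3; 3 > 2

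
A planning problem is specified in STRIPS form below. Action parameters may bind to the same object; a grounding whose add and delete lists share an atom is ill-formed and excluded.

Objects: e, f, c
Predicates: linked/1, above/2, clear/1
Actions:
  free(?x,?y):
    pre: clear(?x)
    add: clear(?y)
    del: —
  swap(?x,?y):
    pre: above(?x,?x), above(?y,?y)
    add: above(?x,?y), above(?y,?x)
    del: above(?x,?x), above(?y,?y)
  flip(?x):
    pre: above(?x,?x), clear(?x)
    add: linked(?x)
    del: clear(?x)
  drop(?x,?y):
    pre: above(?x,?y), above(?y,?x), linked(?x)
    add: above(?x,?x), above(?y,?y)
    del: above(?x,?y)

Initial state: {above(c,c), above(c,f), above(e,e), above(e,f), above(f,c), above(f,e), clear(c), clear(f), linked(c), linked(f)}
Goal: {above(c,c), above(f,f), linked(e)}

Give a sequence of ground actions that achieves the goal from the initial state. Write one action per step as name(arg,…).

1. free(f,e)  →  {above(c,c), above(c,f), above(e,e), above(e,f), above(f,c), above(f,e), clear(c), clear(e), clear(f), linked(c), linked(f)}
2. flip(e)  →  {above(c,c), above(c,f), above(e,e), above(e,f), above(f,c), above(f,e), clear(c), clear(f), linked(c), linked(e), linked(f)}
3. drop(e,f)  →  {above(c,c), above(c,f), above(e,e), above(f,c), above(f,e), above(f,f), clear(c), clear(f), linked(c), linked(e), linked(f)}

free(f,e); flip(e); drop(e,f)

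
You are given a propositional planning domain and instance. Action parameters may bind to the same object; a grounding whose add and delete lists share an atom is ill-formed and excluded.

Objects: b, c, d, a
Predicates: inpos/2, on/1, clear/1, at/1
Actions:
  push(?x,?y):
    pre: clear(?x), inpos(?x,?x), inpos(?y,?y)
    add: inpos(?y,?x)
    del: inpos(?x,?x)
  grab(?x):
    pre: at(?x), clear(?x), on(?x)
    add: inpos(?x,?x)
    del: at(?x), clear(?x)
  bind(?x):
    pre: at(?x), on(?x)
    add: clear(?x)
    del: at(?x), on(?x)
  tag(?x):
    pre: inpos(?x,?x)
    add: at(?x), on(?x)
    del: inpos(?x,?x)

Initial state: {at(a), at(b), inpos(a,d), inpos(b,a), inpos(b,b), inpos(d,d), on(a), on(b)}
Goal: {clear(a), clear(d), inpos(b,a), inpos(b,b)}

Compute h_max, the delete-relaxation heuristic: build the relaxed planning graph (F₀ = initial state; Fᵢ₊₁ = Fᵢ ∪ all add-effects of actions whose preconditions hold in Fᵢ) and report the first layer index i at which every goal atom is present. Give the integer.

2

F0 = init (8 atoms)
F1 = F0 ∪ {at(d), clear(a), clear(b), on(d)}  (12 atoms)
F2 = F1 ∪ {clear(d), inpos(a,a), inpos(d,b)}  (15 atoms)
goal ⊆ F2  ⇒  h_max = 2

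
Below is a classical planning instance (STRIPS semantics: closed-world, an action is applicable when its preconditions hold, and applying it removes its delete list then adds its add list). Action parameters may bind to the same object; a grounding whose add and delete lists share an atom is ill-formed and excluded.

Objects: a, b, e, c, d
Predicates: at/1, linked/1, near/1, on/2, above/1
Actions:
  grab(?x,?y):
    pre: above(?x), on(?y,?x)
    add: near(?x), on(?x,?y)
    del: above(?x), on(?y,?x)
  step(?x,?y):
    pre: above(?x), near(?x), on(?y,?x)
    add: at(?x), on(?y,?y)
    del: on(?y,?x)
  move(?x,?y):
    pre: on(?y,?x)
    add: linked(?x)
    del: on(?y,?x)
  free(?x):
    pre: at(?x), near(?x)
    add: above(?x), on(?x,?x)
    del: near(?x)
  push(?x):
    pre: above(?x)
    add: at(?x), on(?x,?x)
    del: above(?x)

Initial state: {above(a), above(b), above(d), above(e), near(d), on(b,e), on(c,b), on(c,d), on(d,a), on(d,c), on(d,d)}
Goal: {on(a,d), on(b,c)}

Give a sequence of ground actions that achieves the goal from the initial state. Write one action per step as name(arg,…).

1. grab(a,d)  →  {above(b), above(d), above(e), near(a), near(d), on(a,d), on(b,e), on(c,b), on(c,d), on(d,c), on(d,d)}
2. grab(b,c)  →  {above(d), above(e), near(a), near(b), near(d), on(a,d), on(b,c), on(b,e), on(c,d), on(d,c), on(d,d)}

grab(a,d); grab(b,c)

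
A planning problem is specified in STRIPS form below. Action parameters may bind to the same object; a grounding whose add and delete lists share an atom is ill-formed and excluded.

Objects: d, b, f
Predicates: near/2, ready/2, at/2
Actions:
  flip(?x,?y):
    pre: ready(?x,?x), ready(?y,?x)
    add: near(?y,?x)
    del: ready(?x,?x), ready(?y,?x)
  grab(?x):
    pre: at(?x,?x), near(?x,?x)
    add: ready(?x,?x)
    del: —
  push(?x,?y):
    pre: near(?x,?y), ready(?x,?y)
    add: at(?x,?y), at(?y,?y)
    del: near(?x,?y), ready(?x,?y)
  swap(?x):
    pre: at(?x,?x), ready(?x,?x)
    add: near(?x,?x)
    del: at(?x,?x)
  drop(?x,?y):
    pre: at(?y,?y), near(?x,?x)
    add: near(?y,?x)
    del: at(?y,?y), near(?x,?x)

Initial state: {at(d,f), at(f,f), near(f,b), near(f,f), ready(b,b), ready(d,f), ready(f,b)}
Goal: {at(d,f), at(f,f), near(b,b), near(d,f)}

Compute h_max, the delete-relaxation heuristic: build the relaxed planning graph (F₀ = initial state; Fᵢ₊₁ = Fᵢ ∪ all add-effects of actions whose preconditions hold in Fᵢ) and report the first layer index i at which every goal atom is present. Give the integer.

F0 = init (7 atoms)
F1 = F0 ∪ {at(b,b), at(f,b), near(b,b), ready(f,f)}  (11 atoms)
F2 = F1 ∪ {near(b,f), near(d,f)}  (13 atoms)
goal ⊆ F2  ⇒  h_max = 2

2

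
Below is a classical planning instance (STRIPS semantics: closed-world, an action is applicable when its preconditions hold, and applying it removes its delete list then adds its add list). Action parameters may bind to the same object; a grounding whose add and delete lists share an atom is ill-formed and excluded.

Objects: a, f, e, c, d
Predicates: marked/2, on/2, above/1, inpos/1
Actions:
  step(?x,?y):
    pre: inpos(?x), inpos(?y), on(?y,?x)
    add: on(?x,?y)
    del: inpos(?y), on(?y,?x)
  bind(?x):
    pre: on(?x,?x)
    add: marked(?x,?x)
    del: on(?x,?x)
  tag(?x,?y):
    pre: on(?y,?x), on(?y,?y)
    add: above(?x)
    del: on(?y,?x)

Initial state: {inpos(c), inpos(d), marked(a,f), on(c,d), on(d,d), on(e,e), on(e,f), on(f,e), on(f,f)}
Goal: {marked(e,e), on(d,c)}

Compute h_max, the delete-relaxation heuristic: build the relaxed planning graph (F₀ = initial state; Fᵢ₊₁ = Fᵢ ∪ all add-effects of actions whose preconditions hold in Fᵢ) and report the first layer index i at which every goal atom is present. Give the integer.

F0 = init (9 atoms)
F1 = F0 ∪ {above(d), above(e), above(f), marked(d,d), marked(e,e), marked(f,f), on(d,c)}  (16 atoms)
goal ⊆ F1  ⇒  h_max = 1

1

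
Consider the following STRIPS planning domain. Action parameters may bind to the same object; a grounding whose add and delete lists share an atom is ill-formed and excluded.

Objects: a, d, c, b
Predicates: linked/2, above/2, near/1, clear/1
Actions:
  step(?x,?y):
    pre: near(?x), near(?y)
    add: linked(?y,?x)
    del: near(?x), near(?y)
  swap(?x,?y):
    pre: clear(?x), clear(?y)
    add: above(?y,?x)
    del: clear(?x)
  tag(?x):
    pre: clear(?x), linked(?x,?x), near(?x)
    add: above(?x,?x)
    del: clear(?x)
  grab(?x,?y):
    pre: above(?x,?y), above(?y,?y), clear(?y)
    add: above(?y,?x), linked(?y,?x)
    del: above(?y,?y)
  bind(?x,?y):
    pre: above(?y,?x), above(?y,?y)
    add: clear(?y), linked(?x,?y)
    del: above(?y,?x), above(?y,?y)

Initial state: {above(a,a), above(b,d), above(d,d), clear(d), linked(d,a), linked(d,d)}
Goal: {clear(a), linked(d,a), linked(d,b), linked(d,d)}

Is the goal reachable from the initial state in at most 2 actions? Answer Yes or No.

Yes

1. grab(b,d)  →  {above(a,a), above(b,d), above(d,b), clear(d), linked(d,a), linked(d,b), linked(d,d)}
2. bind(a,a)  →  {above(b,d), above(d,b), clear(a), clear(d), linked(a,a), linked(d,a), linked(d,b), linked(d,d)}
optimal plan length = 2; 2 ≤ 2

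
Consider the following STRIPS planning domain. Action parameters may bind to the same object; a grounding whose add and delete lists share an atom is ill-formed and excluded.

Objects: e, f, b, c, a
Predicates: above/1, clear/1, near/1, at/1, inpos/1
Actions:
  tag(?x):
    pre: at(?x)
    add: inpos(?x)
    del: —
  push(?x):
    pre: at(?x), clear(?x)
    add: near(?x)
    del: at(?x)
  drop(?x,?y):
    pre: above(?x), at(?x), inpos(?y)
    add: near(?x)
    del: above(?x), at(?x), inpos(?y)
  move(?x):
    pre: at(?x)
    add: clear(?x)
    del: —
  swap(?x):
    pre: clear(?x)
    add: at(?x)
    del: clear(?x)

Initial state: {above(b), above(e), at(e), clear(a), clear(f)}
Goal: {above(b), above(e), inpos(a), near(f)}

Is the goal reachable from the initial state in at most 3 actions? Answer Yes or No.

1. swap(f)  →  {above(b), above(e), at(e), at(f), clear(a)}
2. move(f)  →  {above(b), above(e), at(e), at(f), clear(a), clear(f)}
3. push(f)  →  {above(b), above(e), at(e), clear(a), clear(f), near(f)}
4. swap(a)  →  {above(b), above(e), at(a), at(e), clear(f), near(f)}
5. tag(a)  →  {above(b), above(e), at(a), at(e), clear(f), inpos(a), near(f)}
optimal plan length = 5; 5 > 3

No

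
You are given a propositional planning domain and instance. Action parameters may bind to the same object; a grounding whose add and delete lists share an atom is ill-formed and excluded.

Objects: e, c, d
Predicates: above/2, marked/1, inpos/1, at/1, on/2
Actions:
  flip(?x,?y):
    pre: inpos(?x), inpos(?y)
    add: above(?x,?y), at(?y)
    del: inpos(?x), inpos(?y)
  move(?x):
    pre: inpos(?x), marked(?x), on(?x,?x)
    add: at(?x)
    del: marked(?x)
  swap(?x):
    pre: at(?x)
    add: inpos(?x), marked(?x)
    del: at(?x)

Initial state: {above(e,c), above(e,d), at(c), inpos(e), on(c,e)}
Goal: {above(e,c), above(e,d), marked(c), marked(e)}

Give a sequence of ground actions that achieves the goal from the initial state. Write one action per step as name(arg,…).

1. flip(e,e)  →  {above(e,c), above(e,d), above(e,e), at(c), at(e), on(c,e)}
2. swap(e)  →  {above(e,c), above(e,d), above(e,e), at(c), inpos(e), marked(e), on(c,e)}
3. swap(c)  →  {above(e,c), above(e,d), above(e,e), inpos(c), inpos(e), marked(c), marked(e), on(c,e)}

flip(e,e); swap(e); swap(c)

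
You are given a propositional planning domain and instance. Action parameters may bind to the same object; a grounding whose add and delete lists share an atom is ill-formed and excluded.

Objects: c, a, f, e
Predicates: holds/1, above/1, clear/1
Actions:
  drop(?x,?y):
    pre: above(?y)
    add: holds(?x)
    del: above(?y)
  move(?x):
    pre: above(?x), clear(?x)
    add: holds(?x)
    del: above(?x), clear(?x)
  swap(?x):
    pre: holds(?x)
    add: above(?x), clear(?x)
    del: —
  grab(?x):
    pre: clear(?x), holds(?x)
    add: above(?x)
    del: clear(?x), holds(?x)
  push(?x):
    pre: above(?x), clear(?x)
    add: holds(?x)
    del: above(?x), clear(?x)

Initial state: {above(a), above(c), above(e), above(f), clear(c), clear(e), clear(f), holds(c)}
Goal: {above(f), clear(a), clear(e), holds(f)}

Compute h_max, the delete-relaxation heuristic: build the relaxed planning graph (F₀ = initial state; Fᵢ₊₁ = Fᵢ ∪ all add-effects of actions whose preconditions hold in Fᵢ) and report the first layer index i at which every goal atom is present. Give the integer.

2

F0 = init (8 atoms)
F1 = F0 ∪ {holds(a), holds(e), holds(f)}  (11 atoms)
F2 = F1 ∪ {clear(a)}  (12 atoms)
goal ⊆ F2  ⇒  h_max = 2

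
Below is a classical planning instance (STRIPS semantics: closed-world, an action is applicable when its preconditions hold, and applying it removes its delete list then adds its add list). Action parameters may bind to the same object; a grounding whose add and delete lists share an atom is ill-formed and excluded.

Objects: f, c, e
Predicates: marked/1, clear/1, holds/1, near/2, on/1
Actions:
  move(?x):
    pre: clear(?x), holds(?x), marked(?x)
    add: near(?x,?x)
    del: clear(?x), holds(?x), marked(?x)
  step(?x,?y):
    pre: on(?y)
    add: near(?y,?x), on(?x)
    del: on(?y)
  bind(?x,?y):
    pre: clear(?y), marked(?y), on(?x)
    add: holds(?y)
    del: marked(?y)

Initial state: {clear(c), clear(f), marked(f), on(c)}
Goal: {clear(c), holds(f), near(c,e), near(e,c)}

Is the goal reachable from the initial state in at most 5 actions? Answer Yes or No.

Yes

1. step(e,c)  →  {clear(c), clear(f), marked(f), near(c,e), on(e)}
2. step(c,e)  →  {clear(c), clear(f), marked(f), near(c,e), near(e,c), on(c)}
3. bind(c,f)  →  {clear(c), clear(f), holds(f), near(c,e), near(e,c), on(c)}
optimal plan length = 3; 3 ≤ 5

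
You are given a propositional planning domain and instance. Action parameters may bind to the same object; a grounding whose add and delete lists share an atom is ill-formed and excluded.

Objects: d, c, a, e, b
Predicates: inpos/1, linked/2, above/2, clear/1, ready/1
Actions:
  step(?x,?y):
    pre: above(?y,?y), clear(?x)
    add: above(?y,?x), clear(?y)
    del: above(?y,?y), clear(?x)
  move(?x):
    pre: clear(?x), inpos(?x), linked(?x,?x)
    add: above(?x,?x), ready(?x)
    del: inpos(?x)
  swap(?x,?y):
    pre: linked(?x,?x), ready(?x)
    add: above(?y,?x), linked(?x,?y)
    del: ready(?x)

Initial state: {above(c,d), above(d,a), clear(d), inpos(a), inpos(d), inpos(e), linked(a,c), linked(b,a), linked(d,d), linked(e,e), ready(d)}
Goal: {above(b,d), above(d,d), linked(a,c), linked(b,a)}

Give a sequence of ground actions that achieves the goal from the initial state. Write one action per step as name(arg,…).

move(d); swap(d,b)

1. move(d)  →  {above(c,d), above(d,a), above(d,d), clear(d), inpos(a), inpos(e), linked(a,c), linked(b,a), linked(d,d), linked(e,e), ready(d)}
2. swap(d,b)  →  {above(b,d), above(c,d), above(d,a), above(d,d), clear(d), inpos(a), inpos(e), linked(a,c), linked(b,a), linked(d,b), linked(d,d), linked(e,e)}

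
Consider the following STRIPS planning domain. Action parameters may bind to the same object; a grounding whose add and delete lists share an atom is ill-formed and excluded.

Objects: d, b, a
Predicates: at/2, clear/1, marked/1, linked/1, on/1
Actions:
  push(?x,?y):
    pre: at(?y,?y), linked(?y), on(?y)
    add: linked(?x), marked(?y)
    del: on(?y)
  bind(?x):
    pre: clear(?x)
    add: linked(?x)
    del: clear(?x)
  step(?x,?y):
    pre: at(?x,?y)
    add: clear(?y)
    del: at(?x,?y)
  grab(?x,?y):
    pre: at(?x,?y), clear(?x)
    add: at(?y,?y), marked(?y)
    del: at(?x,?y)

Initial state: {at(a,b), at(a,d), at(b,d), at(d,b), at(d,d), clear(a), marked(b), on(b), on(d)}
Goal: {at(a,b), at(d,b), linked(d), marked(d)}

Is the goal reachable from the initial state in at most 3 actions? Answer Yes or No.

1. step(d,d)  →  {at(a,b), at(a,d), at(b,d), at(d,b), clear(a), clear(d), marked(b), on(b), on(d)}
2. bind(d)  →  {at(a,b), at(a,d), at(b,d), at(d,b), clear(a), linked(d), marked(b), on(b), on(d)}
3. grab(a,d)  →  {at(a,b), at(b,d), at(d,b), at(d,d), clear(a), linked(d), marked(b), marked(d), on(b), on(d)}
optimal plan length = 3; 3 ≤ 3

Yes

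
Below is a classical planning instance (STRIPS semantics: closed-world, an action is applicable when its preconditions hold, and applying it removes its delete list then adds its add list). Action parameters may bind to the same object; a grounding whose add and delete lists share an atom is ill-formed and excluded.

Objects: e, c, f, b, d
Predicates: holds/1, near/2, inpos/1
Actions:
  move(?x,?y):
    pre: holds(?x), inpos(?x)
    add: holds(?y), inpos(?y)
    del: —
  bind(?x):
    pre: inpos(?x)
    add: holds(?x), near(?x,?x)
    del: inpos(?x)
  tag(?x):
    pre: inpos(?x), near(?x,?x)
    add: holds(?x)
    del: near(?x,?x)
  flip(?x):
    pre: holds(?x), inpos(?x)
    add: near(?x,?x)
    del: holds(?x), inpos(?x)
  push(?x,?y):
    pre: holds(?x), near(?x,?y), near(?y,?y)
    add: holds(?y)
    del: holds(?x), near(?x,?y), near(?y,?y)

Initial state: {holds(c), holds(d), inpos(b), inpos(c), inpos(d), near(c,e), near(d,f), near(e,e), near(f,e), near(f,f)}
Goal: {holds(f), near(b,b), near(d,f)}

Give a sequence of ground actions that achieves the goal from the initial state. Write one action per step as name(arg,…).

1. move(c,f)  →  {holds(c), holds(d), holds(f), inpos(b), inpos(c), inpos(d), inpos(f), near(c,e), near(d,f), near(e,e), near(f,e), near(f,f)}
2. bind(b)  →  {holds(b), holds(c), holds(d), holds(f), inpos(c), inpos(d), inpos(f), near(b,b), near(c,e), near(d,f), near(e,e), near(f,e), near(f,f)}

move(c,f); bind(b)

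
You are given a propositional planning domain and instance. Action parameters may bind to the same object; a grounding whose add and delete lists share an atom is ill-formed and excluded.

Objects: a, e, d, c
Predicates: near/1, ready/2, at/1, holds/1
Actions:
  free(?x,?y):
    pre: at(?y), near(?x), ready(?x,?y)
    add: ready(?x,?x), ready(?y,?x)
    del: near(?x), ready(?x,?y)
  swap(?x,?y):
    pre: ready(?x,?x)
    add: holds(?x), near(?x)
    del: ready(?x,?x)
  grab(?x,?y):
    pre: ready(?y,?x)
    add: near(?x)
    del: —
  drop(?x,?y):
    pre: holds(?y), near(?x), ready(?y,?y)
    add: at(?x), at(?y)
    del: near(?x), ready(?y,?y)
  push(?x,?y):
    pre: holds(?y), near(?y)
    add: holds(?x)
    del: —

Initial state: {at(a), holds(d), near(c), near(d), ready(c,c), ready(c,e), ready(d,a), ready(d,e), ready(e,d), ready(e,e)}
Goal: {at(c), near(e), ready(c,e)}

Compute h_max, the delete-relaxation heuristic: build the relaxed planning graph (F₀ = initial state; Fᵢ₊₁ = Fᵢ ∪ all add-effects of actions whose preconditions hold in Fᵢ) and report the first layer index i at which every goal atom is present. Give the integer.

F0 = init (10 atoms)
F1 = F0 ∪ {holds(a), holds(c), holds(e), near(a), near(e), ready(a,d), ready(d,d)}  (17 atoms)
F2 = F1 ∪ {at(c), at(d), at(e)}  (20 atoms)
goal ⊆ F2  ⇒  h_max = 2

2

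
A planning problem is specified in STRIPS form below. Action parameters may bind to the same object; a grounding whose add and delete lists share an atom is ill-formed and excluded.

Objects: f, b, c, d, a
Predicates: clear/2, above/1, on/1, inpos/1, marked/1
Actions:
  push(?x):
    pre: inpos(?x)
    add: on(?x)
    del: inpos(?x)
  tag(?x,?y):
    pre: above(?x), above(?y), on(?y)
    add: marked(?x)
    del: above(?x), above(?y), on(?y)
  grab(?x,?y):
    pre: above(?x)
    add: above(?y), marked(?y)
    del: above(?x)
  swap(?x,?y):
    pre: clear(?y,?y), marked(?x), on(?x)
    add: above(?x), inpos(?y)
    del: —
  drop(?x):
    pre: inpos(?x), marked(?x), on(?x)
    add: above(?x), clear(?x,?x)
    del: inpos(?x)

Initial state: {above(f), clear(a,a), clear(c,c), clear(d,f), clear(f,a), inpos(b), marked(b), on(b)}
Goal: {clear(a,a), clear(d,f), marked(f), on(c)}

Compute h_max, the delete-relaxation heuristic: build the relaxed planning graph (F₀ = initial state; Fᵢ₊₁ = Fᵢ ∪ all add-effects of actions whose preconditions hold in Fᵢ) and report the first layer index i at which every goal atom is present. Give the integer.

F0 = init (8 atoms)
F1 = F0 ∪ {above(a), above(b), above(c), above(d), clear(b,b), inpos(a), inpos(c), marked(a), marked(c), marked(d)}  (18 atoms)
F2 = F1 ∪ {marked(f), on(a), on(c)}  (21 atoms)
goal ⊆ F2  ⇒  h_max = 2

2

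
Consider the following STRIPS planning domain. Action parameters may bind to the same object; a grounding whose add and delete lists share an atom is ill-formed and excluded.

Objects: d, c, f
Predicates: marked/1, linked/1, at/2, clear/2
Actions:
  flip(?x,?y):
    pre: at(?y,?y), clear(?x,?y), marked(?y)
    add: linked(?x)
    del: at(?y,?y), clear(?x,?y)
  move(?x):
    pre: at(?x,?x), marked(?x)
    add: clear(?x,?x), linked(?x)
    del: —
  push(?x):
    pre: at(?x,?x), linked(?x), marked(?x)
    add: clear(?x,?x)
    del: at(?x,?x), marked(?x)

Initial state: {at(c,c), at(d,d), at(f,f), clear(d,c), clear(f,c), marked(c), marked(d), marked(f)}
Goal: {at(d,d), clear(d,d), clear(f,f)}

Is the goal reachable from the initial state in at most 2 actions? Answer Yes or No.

Yes

1. move(d)  →  {at(c,c), at(d,d), at(f,f), clear(d,c), clear(d,d), clear(f,c), linked(d), marked(c), marked(d), marked(f)}
2. move(f)  →  {at(c,c), at(d,d), at(f,f), clear(d,c), clear(d,d), clear(f,c), clear(f,f), linked(d), linked(f), marked(c), marked(d), marked(f)}
optimal plan length = 2; 2 ≤ 2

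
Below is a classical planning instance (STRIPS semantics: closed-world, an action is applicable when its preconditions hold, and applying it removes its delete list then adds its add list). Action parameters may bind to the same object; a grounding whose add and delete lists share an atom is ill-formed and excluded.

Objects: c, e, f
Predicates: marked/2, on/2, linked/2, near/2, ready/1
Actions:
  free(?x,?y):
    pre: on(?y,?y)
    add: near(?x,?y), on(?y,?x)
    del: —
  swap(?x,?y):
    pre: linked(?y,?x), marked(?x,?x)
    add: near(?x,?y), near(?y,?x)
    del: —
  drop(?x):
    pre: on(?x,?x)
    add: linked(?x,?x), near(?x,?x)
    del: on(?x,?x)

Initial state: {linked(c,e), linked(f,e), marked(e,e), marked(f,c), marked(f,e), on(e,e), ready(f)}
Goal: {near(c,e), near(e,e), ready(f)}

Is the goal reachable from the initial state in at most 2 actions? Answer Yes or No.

Yes

1. free(c,e)  →  {linked(c,e), linked(f,e), marked(e,e), marked(f,c), marked(f,e), near(c,e), on(e,c), on(e,e), ready(f)}
2. free(e,e)  →  {linked(c,e), linked(f,e), marked(e,e), marked(f,c), marked(f,e), near(c,e), near(e,e), on(e,c), on(e,e), ready(f)}
optimal plan length = 2; 2 ≤ 2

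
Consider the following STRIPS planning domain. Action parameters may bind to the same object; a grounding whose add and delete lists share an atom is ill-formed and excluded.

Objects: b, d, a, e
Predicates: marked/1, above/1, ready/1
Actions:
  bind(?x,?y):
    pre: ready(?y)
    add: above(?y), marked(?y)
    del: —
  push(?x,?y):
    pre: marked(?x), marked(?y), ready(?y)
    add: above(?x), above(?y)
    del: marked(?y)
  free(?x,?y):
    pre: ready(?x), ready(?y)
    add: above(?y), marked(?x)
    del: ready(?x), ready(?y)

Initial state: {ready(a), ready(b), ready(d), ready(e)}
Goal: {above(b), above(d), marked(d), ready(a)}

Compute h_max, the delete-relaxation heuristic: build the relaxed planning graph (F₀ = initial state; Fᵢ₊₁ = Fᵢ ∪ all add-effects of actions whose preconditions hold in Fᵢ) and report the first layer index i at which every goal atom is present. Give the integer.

1

F0 = init (4 atoms)
F1 = F0 ∪ {above(a), above(b), above(d), above(e), marked(a), marked(b), marked(d), marked(e)}  (12 atoms)
goal ⊆ F1  ⇒  h_max = 1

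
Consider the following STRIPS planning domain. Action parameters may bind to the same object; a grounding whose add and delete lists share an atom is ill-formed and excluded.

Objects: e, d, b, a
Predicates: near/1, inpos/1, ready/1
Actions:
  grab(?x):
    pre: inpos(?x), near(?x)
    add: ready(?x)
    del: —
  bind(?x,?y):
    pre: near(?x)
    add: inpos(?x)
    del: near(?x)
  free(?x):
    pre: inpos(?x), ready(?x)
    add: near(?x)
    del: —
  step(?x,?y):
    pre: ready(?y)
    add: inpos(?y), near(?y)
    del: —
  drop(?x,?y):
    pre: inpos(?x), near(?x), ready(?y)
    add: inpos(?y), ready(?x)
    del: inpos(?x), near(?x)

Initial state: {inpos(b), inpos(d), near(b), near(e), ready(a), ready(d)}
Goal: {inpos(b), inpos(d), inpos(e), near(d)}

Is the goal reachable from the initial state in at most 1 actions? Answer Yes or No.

No

1. bind(e,e)  →  {inpos(b), inpos(d), inpos(e), near(b), ready(a), ready(d)}
2. free(d)  →  {inpos(b), inpos(d), inpos(e), near(b), near(d), ready(a), ready(d)}
optimal plan length = 2; 2 > 1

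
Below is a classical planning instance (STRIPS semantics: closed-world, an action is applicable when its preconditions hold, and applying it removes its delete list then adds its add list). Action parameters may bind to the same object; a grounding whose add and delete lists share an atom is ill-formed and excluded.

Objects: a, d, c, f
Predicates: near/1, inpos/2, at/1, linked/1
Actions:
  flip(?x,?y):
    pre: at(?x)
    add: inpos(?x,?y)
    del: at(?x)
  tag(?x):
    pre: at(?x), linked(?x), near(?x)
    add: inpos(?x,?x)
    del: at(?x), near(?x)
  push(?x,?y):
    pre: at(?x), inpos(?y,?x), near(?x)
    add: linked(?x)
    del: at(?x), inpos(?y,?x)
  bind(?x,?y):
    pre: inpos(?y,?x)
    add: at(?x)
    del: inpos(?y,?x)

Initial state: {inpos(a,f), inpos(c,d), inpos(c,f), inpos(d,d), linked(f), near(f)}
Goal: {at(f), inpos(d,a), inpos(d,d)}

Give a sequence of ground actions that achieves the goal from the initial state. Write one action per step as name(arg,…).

bind(d,c); flip(d,a); bind(f,a)

1. bind(d,c)  →  {at(d), inpos(a,f), inpos(c,f), inpos(d,d), linked(f), near(f)}
2. flip(d,a)  →  {inpos(a,f), inpos(c,f), inpos(d,a), inpos(d,d), linked(f), near(f)}
3. bind(f,a)  →  {at(f), inpos(c,f), inpos(d,a), inpos(d,d), linked(f), near(f)}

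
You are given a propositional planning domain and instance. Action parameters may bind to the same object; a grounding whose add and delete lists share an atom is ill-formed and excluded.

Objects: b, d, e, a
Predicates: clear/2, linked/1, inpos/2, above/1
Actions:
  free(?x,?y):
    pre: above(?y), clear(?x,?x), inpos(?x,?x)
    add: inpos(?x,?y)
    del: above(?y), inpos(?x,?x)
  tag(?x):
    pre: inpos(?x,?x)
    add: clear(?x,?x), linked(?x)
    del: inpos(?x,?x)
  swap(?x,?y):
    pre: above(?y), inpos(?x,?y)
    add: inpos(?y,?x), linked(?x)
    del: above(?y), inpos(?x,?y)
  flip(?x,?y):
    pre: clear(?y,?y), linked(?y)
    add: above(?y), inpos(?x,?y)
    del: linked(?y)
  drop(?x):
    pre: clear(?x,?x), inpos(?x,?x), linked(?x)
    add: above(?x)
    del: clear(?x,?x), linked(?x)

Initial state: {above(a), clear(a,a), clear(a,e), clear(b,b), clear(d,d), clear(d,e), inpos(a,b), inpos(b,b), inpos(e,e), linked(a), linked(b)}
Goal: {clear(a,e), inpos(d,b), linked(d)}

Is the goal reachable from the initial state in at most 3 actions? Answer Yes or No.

Yes

1. flip(d,b)  →  {above(a), above(b), clear(a,a), clear(a,e), clear(b,b), clear(d,d), clear(d,e), inpos(a,b), inpos(b,b), inpos(d,b), inpos(e,e), linked(a)}
2. flip(d,a)  →  {above(a), above(b), clear(a,a), clear(a,e), clear(b,b), clear(d,d), clear(d,e), inpos(a,b), inpos(b,b), inpos(d,a), inpos(d,b), inpos(e,e)}
3. swap(d,a)  →  {above(b), clear(a,a), clear(a,e), clear(b,b), clear(d,d), clear(d,e), inpos(a,b), inpos(a,d), inpos(b,b), inpos(d,b), inpos(e,e), linked(d)}
optimal plan length = 3; 3 ≤ 3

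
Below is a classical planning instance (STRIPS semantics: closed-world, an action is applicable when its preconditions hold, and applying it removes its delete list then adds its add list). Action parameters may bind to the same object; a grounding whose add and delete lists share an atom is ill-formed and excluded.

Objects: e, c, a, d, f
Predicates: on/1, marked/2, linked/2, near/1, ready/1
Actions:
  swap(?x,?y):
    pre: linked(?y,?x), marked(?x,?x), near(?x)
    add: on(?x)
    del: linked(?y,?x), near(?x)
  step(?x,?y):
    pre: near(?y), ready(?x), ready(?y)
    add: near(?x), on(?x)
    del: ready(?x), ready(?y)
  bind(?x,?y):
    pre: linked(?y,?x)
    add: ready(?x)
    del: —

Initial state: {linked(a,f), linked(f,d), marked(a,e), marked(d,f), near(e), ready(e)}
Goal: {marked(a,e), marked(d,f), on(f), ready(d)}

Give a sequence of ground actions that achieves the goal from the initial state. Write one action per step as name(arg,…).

bind(d,f); bind(f,a); step(f,e)

1. bind(d,f)  →  {linked(a,f), linked(f,d), marked(a,e), marked(d,f), near(e), ready(d), ready(e)}
2. bind(f,a)  →  {linked(a,f), linked(f,d), marked(a,e), marked(d,f), near(e), ready(d), ready(e), ready(f)}
3. step(f,e)  →  {linked(a,f), linked(f,d), marked(a,e), marked(d,f), near(e), near(f), on(f), ready(d)}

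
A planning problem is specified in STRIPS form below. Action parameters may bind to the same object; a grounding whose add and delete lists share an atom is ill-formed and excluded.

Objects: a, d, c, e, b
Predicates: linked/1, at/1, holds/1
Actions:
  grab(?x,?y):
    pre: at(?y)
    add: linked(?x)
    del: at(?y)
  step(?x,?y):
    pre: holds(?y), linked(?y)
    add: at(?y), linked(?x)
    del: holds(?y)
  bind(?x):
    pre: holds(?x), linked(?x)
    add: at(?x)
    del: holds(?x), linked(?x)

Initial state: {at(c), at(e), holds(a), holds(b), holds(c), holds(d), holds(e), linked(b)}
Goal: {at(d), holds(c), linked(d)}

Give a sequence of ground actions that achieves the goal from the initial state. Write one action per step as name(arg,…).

1. grab(d,c)  →  {at(e), holds(a), holds(b), holds(c), holds(d), holds(e), linked(b), linked(d)}
2. step(a,d)  →  {at(d), at(e), holds(a), holds(b), holds(c), holds(e), linked(a), linked(b), linked(d)}

grab(d,c); step(a,d)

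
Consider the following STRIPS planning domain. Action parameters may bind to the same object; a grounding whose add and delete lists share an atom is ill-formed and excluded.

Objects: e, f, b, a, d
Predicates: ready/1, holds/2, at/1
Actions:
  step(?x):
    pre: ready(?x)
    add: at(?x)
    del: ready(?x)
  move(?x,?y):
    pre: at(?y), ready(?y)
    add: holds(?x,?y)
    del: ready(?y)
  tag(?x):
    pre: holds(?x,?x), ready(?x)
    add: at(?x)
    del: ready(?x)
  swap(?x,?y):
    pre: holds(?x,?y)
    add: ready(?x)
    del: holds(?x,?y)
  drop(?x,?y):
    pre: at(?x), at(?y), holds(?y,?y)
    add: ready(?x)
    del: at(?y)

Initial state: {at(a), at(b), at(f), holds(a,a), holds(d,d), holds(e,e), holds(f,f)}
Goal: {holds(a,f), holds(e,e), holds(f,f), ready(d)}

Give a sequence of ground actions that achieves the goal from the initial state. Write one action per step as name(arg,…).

swap(d,d); drop(f,a); move(a,f)

1. swap(d,d)  →  {at(a), at(b), at(f), holds(a,a), holds(e,e), holds(f,f), ready(d)}
2. drop(f,a)  →  {at(b), at(f), holds(a,a), holds(e,e), holds(f,f), ready(d), ready(f)}
3. move(a,f)  →  {at(b), at(f), holds(a,a), holds(a,f), holds(e,e), holds(f,f), ready(d)}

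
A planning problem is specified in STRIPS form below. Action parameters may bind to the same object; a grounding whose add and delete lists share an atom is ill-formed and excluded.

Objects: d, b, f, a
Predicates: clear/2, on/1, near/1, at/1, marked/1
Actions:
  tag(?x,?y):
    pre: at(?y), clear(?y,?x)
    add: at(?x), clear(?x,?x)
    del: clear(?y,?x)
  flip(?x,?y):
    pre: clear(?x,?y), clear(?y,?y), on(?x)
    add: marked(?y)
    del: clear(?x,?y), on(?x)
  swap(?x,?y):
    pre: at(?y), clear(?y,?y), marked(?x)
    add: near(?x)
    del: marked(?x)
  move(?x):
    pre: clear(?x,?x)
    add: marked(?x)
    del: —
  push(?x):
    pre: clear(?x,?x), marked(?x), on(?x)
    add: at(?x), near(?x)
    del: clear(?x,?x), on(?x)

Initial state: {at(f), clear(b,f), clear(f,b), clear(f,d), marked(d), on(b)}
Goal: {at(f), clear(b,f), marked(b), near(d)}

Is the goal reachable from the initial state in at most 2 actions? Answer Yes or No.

No

1. tag(b,f)  →  {at(b), at(f), clear(b,b), clear(b,f), clear(f,d), marked(d), on(b)}
2. swap(d,b)  →  {at(b), at(f), clear(b,b), clear(b,f), clear(f,d), near(d), on(b)}
3. flip(b,b)  →  {at(b), at(f), clear(b,f), clear(f,d), marked(b), near(d)}
optimal plan length = 3; 3 > 2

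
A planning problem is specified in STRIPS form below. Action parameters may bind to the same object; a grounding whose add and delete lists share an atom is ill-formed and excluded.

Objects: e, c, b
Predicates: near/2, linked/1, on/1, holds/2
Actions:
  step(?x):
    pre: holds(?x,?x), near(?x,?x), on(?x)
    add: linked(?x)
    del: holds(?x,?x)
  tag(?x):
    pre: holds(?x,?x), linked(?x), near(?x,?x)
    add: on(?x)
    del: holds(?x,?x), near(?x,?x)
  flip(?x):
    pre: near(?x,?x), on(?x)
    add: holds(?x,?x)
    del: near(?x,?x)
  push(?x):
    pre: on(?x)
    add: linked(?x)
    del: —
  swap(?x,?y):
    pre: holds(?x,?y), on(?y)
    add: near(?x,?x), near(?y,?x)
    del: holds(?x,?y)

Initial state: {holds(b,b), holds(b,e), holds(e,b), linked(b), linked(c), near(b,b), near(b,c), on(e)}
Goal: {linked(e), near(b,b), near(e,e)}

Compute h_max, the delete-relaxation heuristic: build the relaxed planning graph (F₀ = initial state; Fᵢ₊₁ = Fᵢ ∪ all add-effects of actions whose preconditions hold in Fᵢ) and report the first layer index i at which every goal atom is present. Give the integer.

2

F0 = init (8 atoms)
F1 = F0 ∪ {linked(e), near(e,b), on(b)}  (11 atoms)
F2 = F1 ∪ {near(b,e), near(e,e)}  (13 atoms)
goal ⊆ F2  ⇒  h_max = 2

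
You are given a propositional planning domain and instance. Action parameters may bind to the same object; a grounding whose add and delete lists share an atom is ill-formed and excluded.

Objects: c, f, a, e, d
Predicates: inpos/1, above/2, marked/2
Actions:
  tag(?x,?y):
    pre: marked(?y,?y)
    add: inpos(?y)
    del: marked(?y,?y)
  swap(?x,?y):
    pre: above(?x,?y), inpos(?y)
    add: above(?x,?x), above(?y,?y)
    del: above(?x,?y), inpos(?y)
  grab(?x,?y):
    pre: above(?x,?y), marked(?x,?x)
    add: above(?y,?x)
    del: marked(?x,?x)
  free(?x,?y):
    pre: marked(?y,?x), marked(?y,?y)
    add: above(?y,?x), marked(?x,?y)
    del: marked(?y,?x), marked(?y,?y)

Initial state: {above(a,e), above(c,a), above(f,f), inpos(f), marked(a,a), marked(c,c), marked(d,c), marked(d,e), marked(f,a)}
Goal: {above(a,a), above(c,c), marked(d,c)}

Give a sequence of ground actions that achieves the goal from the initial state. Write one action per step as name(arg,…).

tag(c,a); swap(c,a)

1. tag(c,a)  →  {above(a,e), above(c,a), above(f,f), inpos(a), inpos(f), marked(c,c), marked(d,c), marked(d,e), marked(f,a)}
2. swap(c,a)  →  {above(a,a), above(a,e), above(c,c), above(f,f), inpos(f), marked(c,c), marked(d,c), marked(d,e), marked(f,a)}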